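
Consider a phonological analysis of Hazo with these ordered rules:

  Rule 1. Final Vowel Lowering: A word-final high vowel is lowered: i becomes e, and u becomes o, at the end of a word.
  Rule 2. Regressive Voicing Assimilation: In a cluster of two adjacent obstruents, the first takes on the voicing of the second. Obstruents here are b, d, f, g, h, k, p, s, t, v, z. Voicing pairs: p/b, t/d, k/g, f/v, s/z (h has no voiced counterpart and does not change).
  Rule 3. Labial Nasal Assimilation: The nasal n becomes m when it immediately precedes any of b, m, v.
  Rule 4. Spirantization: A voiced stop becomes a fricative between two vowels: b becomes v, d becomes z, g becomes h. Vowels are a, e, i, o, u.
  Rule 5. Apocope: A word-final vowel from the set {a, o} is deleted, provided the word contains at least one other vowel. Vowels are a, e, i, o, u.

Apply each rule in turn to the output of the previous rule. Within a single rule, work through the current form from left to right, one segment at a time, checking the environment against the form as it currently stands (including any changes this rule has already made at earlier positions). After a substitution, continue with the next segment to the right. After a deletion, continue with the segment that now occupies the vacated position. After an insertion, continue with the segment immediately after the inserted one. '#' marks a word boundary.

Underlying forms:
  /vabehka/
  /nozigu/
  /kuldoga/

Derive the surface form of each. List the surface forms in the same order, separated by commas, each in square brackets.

[vavehk], [nozih], [kuldoh]

/vabehka/:
  Rule 1 Final Vowel Lowering: no change — [vabehka]
  Rule 2 Regressive Voicing Assimilation: no change — [vabehka]
  Rule 3 Labial Nasal Assimilation: no change — [vabehka]
  Rule 4 Spirantization: [vabehka] → [vavehka]
  Rule 5 Apocope: [vavehka] → [vavehk]
/nozigu/:
  Rule 1 Final Vowel Lowering: [nozigu] → [nozigo]
  Rule 2 Regressive Voicing Assimilation: no change — [nozigo]
  Rule 3 Labial Nasal Assimilation: no change — [nozigo]
  Rule 4 Spirantization: [nozigo] → [noziho]
  Rule 5 Apocope: [noziho] → [nozih]
/kuldoga/:
  Rule 1 Final Vowel Lowering: no change — [kuldoga]
  Rule 2 Regressive Voicing Assimilation: no change — [kuldoga]
  Rule 3 Labial Nasal Assimilation: no change — [kuldoga]
  Rule 4 Spirantization: [kuldoga] → [kuldoha]
  Rule 5 Apocope: [kuldoha] → [kuldoh]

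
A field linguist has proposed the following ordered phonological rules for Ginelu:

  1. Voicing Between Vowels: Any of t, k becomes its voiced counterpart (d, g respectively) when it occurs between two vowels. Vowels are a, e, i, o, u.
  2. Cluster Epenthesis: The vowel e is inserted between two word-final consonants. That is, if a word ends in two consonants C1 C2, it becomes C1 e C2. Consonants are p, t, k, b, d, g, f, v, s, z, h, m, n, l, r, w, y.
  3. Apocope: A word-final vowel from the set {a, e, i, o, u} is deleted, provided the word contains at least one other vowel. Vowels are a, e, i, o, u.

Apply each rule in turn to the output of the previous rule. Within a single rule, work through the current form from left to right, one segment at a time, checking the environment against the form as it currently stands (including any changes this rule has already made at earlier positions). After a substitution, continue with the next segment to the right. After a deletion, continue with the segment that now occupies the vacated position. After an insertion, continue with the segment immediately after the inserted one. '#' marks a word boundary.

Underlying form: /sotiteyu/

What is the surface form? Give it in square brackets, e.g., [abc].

1 Voicing Between Vowels: [sotiteyu] → [sodideyu]
2 Cluster Epenthesis: no change — [sodideyu]
3 Apocope: [sodideyu] → [sodidey]

[sodidey]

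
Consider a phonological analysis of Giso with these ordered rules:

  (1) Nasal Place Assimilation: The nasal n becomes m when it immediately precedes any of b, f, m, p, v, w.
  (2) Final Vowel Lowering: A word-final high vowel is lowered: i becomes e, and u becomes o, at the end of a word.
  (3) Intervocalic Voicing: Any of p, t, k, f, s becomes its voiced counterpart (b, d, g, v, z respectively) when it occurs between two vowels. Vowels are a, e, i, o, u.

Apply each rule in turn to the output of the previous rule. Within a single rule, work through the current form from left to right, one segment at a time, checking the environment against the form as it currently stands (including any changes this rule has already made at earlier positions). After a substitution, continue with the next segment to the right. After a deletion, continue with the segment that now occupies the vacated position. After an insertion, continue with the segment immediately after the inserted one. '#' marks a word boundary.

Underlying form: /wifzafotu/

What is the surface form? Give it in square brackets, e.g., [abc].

[wifzavodo]

(1) Nasal Place Assimilation: no change — [wifzafotu]
(2) Final Vowel Lowering: [wifzafotu] → [wifzafoto]
(3) Intervocalic Voicing: [wifzafoto] → [wifzavodo]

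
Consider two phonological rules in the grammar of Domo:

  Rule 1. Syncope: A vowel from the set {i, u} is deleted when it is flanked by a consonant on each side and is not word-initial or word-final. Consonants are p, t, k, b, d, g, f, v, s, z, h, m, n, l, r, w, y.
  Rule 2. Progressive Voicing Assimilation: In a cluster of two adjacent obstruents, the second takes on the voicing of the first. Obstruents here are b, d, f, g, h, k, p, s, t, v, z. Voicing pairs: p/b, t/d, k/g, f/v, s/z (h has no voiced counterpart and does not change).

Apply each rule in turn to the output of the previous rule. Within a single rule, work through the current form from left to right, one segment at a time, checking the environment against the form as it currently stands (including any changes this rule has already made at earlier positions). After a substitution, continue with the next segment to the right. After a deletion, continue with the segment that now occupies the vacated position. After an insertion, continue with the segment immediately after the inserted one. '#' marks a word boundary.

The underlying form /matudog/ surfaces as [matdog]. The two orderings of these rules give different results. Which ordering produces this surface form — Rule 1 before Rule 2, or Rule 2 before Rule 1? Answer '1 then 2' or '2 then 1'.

Order 1 then 2:
  1 Syncope: [matudog] → [matdog]
  2 Progressive Voicing Assimilation: [matdog] → [mattog]
  result: [mattog]
Order 2 then 1:
  2 Progressive Voicing Assimilation: no change — [matudog]
  1 Syncope: [matudog] → [matdog]
  result: [matdog]

2 then 1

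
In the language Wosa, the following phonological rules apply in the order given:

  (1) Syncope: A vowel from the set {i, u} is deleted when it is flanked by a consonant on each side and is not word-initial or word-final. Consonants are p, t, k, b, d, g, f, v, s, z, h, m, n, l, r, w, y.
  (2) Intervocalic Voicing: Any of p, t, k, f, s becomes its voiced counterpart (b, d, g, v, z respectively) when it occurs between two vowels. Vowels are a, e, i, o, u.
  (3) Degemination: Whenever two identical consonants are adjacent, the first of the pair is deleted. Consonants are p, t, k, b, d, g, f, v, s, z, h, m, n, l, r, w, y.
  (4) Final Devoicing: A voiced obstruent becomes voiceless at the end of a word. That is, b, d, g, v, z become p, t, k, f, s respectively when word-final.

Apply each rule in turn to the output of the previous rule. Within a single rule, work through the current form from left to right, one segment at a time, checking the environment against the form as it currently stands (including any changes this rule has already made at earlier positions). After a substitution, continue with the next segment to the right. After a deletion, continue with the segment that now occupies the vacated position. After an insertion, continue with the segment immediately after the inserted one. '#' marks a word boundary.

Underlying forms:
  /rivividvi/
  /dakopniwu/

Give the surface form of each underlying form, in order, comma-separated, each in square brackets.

[rvdvi], [dagopnwu]

/rivividvi/:
  (1) Syncope: [rivividvi] → [rvvdvi]
  (2) Intervocalic Voicing: no change — [rvvdvi]
  (3) Degemination: [rvvdvi] → [rvdvi]
  (4) Final Devoicing: no change — [rvdvi]
/dakopniwu/:
  (1) Syncope: [dakopniwu] → [dakopnwu]
  (2) Intervocalic Voicing: [dakopnwu] → [dagopnwu]
  (3) Degemination: no change — [dagopnwu]
  (4) Final Devoicing: no change — [dagopnwu]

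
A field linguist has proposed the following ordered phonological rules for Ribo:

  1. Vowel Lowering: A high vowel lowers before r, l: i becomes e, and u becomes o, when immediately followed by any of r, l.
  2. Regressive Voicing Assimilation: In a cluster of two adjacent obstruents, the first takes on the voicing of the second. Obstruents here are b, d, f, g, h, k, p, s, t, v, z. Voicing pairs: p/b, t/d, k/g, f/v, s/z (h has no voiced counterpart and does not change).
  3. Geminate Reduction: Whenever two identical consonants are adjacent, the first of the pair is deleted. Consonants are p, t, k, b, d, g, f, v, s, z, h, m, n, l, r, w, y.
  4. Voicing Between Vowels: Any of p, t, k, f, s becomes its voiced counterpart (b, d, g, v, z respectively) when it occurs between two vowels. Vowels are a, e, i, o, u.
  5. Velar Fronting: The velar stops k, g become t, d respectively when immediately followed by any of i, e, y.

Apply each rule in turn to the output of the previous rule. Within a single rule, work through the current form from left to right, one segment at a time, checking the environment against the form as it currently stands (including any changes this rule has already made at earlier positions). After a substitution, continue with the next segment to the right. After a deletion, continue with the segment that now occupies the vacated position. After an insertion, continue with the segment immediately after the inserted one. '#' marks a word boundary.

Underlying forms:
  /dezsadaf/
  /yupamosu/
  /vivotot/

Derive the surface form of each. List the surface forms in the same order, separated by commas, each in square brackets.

/dezsadaf/:
  1 Vowel Lowering: no change — [dezsadaf]
  2 Regressive Voicing Assimilation: [dezsadaf] → [dessadaf]
  3 Geminate Reduction: [dessadaf] → [desadaf]
  4 Voicing Between Vowels: [desadaf] → [dezadaf]
  5 Velar Fronting: no change — [dezadaf]
/yupamosu/:
  1 Vowel Lowering: no change — [yupamosu]
  2 Regressive Voicing Assimilation: no change — [yupamosu]
  3 Geminate Reduction: no change — [yupamosu]
  4 Voicing Between Vowels: [yupamosu] → [yubamozu]
  5 Velar Fronting: no change — [yubamozu]
/vivotot/:
  1 Vowel Lowering: no change — [vivotot]
  2 Regressive Voicing Assimilation: no change — [vivotot]
  3 Geminate Reduction: no change — [vivotot]
  4 Voicing Between Vowels: [vivotot] → [vivodot]
  5 Velar Fronting: no change — [vivodot]

[dezadaf], [yubamozu], [vivodot]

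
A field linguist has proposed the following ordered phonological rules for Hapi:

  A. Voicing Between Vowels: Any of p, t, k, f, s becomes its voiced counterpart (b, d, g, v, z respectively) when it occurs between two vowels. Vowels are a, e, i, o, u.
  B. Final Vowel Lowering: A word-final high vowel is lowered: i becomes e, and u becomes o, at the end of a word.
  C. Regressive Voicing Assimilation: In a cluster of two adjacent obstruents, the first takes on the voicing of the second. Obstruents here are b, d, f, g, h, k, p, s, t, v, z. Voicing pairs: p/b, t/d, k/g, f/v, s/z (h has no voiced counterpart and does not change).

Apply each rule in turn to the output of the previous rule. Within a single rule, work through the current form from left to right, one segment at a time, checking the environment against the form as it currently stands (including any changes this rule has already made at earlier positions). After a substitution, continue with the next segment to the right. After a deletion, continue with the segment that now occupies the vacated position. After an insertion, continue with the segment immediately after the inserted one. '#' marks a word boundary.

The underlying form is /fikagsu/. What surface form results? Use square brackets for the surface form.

[figakso]

A Voicing Between Vowels: [fikagsu] → [figagsu]
B Final Vowel Lowering: [figagsu] → [figagso]
C Regressive Voicing Assimilation: [figagso] → [figakso]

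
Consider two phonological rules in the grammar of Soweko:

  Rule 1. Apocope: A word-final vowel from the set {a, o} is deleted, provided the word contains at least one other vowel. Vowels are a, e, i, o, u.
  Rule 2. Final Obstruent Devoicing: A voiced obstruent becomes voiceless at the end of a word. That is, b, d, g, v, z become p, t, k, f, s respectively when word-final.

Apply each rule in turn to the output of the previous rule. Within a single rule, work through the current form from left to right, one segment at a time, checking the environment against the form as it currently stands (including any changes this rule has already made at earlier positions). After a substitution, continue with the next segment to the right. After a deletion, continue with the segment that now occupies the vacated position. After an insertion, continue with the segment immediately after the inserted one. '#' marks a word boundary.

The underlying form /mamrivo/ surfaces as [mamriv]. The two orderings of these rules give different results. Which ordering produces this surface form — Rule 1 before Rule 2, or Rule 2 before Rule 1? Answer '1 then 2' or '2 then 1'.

Order 1 then 2:
  1 Apocope: [mamrivo] → [mamriv]
  2 Final Obstruent Devoicing: [mamriv] → [mamrif]
  result: [mamrif]
Order 2 then 1:
  2 Final Obstruent Devoicing: no change — [mamrivo]
  1 Apocope: [mamrivo] → [mamriv]
  result: [mamriv]

2 then 1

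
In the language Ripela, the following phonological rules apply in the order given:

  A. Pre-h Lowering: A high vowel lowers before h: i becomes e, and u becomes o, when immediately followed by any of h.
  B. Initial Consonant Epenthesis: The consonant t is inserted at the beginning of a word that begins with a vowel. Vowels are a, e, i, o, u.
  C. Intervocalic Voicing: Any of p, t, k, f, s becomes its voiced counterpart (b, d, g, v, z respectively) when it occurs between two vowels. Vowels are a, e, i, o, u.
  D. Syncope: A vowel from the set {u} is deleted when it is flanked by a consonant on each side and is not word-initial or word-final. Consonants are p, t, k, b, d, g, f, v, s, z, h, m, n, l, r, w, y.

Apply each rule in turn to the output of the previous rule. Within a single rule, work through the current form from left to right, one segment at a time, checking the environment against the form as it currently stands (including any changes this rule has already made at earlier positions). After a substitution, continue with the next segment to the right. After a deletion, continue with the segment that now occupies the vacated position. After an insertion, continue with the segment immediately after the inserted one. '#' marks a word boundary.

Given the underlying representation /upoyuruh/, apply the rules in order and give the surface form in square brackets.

A Pre-h Lowering: [upoyuruh] → [upoyuroh]
B Initial Consonant Epenthesis: [upoyuroh] → [tupoyuroh]
C Intervocalic Voicing: [tupoyuroh] → [tuboyuroh]
D Syncope: [tuboyuroh] → [tboyroh]

[tboyroh]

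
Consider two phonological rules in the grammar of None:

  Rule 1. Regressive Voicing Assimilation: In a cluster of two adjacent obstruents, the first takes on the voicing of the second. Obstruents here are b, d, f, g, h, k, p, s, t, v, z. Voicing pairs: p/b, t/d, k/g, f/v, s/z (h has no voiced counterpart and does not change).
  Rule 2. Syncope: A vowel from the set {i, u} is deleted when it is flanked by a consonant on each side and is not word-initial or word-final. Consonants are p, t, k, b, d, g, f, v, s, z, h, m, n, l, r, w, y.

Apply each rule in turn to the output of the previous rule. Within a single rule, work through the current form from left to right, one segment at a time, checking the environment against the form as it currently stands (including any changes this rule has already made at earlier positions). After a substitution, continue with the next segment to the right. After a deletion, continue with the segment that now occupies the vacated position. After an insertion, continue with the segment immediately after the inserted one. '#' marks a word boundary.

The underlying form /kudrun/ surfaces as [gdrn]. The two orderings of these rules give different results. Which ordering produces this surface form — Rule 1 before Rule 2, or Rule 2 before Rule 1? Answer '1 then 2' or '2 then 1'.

2 then 1

Order 1 then 2:
  1 Regressive Voicing Assimilation: no change — [kudrun]
  2 Syncope: [kudrun] → [kdrn]
  result: [kdrn]
Order 2 then 1:
  2 Syncope: [kudrun] → [kdrn]
  1 Regressive Voicing Assimilation: [kdrn] → [gdrn]
  result: [gdrn]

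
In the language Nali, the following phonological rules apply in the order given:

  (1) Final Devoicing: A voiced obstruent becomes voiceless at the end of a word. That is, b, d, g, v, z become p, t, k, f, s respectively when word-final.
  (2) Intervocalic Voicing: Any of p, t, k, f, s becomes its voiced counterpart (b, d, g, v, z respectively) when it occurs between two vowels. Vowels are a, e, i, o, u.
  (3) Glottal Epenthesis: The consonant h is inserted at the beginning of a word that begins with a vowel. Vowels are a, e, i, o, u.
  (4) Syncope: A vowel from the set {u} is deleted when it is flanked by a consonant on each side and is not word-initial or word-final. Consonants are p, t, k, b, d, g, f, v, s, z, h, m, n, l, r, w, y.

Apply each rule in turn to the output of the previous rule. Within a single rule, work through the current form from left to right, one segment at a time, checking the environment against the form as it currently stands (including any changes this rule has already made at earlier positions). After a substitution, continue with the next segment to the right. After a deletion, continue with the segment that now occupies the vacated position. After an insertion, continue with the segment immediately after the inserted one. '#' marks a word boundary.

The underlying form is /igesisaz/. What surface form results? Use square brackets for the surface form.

[higezizas]

(1) Final Devoicing: [igesisaz] → [igesisas]
(2) Intervocalic Voicing: [igesisas] → [igezizas]
(3) Glottal Epenthesis: [igezizas] → [higezizas]
(4) Syncope: no change — [higezizas]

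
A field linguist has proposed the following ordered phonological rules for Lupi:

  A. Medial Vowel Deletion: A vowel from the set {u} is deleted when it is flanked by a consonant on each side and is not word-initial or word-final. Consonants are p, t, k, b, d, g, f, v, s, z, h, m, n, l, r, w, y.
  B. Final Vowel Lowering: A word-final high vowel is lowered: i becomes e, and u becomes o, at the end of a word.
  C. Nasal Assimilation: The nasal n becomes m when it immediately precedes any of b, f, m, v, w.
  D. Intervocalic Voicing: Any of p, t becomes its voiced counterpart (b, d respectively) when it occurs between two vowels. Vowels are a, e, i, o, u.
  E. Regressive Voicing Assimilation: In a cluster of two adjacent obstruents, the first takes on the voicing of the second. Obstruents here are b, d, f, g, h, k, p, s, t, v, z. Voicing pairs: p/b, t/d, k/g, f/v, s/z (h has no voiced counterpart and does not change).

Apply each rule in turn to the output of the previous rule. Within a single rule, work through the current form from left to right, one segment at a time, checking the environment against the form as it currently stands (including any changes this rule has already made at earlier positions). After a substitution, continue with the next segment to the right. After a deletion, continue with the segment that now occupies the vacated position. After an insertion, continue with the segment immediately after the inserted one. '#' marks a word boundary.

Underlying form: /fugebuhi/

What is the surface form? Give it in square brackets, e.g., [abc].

A Medial Vowel Deletion: [fugebuhi] → [fgebhi]
B Final Vowel Lowering: [fgebhi] → [fgebhe]
C Nasal Assimilation: no change — [fgebhe]
D Intervocalic Voicing: no change — [fgebhe]
E Regressive Voicing Assimilation: [fgebhe] → [vgephe]

[vgephe]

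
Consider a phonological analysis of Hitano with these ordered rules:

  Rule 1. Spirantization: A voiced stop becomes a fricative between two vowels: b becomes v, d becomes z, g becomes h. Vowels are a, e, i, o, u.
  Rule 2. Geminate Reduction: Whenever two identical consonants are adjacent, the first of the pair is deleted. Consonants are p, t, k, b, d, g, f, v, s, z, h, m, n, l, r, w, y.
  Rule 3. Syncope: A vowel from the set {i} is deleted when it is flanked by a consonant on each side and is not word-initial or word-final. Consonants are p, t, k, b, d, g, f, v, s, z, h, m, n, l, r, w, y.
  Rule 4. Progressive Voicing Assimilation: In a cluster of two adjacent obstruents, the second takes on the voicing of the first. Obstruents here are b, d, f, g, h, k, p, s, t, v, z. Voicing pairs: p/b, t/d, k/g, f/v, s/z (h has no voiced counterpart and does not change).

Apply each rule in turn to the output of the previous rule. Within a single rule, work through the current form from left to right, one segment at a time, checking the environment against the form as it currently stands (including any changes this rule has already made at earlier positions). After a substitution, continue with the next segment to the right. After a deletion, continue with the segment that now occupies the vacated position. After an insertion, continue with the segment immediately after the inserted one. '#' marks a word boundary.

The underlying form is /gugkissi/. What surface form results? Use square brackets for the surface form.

Rule 1 Spirantization: no change — [gugkissi]
Rule 2 Geminate Reduction: [gugkissi] → [gugkisi]
Rule 3 Syncope: [gugkisi] → [gugksi]
Rule 4 Progressive Voicing Assimilation: [gugksi] → [guggzi]

[guggzi]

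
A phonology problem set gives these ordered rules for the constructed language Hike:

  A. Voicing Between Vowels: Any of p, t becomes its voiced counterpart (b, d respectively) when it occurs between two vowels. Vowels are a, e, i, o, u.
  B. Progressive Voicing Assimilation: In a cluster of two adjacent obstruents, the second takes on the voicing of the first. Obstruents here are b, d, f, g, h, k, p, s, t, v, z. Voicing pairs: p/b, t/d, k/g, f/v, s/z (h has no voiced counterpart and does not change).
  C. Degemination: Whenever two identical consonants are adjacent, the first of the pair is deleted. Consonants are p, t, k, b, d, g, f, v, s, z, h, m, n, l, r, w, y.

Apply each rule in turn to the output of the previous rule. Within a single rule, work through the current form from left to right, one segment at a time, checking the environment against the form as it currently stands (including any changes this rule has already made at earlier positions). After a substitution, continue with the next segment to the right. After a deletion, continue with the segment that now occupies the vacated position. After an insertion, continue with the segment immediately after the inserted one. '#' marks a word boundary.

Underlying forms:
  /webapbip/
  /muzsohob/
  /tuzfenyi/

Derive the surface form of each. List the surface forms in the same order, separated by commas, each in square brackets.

/webapbip/:
  A Voicing Between Vowels: no change — [webapbip]
  B Progressive Voicing Assimilation: [webapbip] → [webappip]
  C Degemination: [webappip] → [webapip]
/muzsohob/:
  A Voicing Between Vowels: no change — [muzsohob]
  B Progressive Voicing Assimilation: [muzsohob] → [muzzohob]
  C Degemination: [muzzohob] → [muzohob]
/tuzfenyi/:
  A Voicing Between Vowels: no change — [tuzfenyi]
  B Progressive Voicing Assimilation: [tuzfenyi] → [tuzvenyi]
  C Degemination: no change — [tuzvenyi]

[webapip], [muzohob], [tuzvenyi]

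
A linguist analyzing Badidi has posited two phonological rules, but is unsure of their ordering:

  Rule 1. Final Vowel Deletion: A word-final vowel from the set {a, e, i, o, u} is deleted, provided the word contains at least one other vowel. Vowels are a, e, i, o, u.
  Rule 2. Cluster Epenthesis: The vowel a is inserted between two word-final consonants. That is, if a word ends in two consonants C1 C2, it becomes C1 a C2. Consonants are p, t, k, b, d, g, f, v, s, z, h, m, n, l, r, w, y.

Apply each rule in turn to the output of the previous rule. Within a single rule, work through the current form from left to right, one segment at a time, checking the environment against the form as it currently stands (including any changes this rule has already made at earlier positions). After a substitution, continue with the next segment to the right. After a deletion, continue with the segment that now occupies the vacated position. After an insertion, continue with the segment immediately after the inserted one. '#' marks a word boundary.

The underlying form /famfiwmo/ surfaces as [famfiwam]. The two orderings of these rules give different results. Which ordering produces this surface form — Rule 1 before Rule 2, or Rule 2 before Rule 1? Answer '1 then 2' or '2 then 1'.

Order 1 then 2:
  1 Final Vowel Deletion: [famfiwmo] → [famfiwm]
  2 Cluster Epenthesis: [famfiwm] → [famfiwam]
  result: [famfiwam]
Order 2 then 1:
  2 Cluster Epenthesis: no change — [famfiwmo]
  1 Final Vowel Deletion: [famfiwmo] → [famfiwm]
  result: [famfiwm]

1 then 2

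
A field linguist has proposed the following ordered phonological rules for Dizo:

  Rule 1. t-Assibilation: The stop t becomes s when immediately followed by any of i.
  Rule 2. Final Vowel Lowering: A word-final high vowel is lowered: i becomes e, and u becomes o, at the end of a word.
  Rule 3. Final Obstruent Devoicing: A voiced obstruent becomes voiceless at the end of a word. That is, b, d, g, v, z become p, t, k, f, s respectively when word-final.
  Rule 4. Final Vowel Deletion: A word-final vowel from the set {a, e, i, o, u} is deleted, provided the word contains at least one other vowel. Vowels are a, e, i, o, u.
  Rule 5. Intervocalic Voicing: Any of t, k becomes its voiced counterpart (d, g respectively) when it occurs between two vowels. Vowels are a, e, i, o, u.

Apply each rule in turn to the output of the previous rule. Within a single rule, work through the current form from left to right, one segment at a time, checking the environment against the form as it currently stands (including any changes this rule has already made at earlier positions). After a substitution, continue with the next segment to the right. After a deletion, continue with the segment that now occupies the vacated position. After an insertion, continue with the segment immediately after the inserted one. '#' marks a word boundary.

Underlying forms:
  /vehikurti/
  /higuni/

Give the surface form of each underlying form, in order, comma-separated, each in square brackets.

[vehigurs], [higun]

/vehikurti/:
  Rule 1 t-Assibilation: [vehikurti] → [vehikursi]
  Rule 2 Final Vowel Lowering: [vehikursi] → [vehikurse]
  Rule 3 Final Obstruent Devoicing: no change — [vehikurse]
  Rule 4 Final Vowel Deletion: [vehikurse] → [vehikurs]
  Rule 5 Intervocalic Voicing: [vehikurs] → [vehigurs]
/higuni/:
  Rule 1 t-Assibilation: no change — [higuni]
  Rule 2 Final Vowel Lowering: [higuni] → [higune]
  Rule 3 Final Obstruent Devoicing: no change — [higune]
  Rule 4 Final Vowel Deletion: [higune] → [higun]
  Rule 5 Intervocalic Voicing: no change — [higun]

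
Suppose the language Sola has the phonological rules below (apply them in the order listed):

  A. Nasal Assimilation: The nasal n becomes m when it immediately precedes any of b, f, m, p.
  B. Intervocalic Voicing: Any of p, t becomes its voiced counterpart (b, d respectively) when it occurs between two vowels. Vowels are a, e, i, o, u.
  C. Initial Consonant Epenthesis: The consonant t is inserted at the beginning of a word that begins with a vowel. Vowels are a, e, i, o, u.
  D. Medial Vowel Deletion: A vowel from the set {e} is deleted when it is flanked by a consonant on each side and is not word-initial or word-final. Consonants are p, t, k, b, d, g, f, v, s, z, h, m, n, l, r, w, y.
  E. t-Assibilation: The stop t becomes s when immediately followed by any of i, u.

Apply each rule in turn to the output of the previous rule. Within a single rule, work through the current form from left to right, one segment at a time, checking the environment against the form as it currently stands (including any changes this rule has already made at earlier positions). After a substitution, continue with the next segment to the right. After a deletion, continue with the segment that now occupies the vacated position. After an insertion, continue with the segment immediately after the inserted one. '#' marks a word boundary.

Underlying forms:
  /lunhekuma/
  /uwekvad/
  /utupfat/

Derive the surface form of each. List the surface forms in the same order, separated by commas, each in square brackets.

/lunhekuma/:
  A Nasal Assimilation: no change — [lunhekuma]
  B Intervocalic Voicing: no change — [lunhekuma]
  C Initial Consonant Epenthesis: no change — [lunhekuma]
  D Medial Vowel Deletion: [lunhekuma] → [lunhkuma]
  E t-Assibilation: no change — [lunhkuma]
/uwekvad/:
  A Nasal Assimilation: no change — [uwekvad]
  B Intervocalic Voicing: no change — [uwekvad]
  C Initial Consonant Epenthesis: [uwekvad] → [tuwekvad]
  D Medial Vowel Deletion: [tuwekvad] → [tuwkvad]
  E t-Assibilation: [tuwkvad] → [suwkvad]
/utupfat/:
  A Nasal Assimilation: no change — [utupfat]
  B Intervocalic Voicing: [utupfat] → [udupfat]
  C Initial Consonant Epenthesis: [udupfat] → [tudupfat]
  D Medial Vowel Deletion: no change — [tudupfat]
  E t-Assibilation: [tudupfat] → [sudupfat]

[lunhkuma], [suwkvad], [sudupfat]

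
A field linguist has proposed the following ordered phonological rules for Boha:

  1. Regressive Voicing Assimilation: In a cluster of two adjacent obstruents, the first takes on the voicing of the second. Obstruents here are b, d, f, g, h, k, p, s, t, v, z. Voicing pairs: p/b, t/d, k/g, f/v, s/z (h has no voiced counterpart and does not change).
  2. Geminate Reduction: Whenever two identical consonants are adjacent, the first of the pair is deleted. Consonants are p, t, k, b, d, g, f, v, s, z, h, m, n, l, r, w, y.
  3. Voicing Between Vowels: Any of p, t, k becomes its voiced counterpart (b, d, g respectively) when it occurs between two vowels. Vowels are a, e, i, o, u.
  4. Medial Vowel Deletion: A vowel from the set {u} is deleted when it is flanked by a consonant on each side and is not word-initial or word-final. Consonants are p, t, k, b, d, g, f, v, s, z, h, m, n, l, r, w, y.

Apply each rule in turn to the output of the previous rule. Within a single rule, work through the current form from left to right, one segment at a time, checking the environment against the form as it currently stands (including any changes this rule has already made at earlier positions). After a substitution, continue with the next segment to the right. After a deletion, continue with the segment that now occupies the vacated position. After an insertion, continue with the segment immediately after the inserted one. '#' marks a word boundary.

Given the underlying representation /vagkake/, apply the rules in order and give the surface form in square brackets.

[vagage]

1 Regressive Voicing Assimilation: [vagkake] → [vakkake]
2 Geminate Reduction: [vakkake] → [vakake]
3 Voicing Between Vowels: [vakake] → [vagage]
4 Medial Vowel Deletion: no change — [vagage]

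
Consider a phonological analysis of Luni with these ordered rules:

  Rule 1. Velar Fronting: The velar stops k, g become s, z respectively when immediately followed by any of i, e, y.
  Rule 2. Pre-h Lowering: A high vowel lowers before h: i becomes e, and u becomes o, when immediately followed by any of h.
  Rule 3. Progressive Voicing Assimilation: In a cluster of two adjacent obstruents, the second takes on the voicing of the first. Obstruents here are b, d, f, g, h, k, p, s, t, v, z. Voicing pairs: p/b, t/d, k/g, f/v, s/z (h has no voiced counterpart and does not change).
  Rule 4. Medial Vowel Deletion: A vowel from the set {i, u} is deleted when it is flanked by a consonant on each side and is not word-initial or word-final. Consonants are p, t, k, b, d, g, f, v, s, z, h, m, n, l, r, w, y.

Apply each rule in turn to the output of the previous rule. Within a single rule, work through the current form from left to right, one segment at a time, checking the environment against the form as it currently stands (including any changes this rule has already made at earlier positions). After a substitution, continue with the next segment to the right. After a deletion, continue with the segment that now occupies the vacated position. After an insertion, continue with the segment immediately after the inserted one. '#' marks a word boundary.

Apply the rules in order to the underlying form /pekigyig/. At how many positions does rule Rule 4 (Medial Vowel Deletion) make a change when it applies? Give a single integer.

Rule 1 Velar Fronting: [pekigyig] → [pesizyig]
Rule 2 Pre-h Lowering: no change — [pesizyig]
Rule 3 Progressive Voicing Assimilation: no change — [pesizyig]
Rule 4 Medial Vowel Deletion: [pesizyig] → [peszyg]
Rule Rule 4 changed 2 position(s).

2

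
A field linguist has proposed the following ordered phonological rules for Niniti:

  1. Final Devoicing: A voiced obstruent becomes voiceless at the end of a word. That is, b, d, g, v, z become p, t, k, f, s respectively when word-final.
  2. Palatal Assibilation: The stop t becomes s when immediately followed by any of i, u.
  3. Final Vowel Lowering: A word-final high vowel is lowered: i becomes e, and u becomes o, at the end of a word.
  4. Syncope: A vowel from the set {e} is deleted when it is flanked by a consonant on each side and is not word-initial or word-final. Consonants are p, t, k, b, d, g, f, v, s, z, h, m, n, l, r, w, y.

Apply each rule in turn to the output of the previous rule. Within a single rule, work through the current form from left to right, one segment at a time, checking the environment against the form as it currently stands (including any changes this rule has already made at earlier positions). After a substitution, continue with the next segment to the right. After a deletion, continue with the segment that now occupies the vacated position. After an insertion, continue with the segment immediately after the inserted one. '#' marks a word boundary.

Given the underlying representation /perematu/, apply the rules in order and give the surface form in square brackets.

1 Final Devoicing: no change — [perematu]
2 Palatal Assibilation: [perematu] → [peremasu]
3 Final Vowel Lowering: [peremasu] → [peremaso]
4 Syncope: [peremaso] → [prmaso]

[prmaso]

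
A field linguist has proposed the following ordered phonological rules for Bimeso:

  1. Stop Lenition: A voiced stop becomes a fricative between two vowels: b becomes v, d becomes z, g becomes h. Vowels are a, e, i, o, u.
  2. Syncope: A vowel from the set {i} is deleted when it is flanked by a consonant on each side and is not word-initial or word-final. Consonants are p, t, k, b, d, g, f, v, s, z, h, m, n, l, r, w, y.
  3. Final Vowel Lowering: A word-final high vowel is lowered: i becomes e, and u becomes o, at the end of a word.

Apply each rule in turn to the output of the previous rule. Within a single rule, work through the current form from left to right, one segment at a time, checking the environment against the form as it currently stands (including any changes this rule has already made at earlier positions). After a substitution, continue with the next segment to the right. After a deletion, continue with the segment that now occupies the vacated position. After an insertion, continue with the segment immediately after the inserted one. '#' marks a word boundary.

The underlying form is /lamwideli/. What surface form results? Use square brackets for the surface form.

[lamwzele]

1 Stop Lenition: [lamwideli] → [lamwizeli]
2 Syncope: [lamwizeli] → [lamwzeli]
3 Final Vowel Lowering: [lamwzeli] → [lamwzele]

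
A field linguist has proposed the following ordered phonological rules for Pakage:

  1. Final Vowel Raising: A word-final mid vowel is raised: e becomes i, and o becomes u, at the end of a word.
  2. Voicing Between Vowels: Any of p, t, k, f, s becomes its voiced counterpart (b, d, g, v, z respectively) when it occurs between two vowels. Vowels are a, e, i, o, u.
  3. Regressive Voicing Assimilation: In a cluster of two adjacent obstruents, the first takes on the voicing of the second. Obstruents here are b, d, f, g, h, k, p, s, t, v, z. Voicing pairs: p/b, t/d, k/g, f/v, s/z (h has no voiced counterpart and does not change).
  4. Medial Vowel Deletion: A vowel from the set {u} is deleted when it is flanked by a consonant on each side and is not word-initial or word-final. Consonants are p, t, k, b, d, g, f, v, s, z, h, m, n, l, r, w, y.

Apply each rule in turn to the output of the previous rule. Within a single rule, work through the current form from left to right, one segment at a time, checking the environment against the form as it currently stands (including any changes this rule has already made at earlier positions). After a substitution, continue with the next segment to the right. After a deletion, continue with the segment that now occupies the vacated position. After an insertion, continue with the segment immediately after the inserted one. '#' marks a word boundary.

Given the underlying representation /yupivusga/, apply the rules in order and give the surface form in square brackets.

[ybivzga]

1 Final Vowel Raising: no change — [yupivusga]
2 Voicing Between Vowels: [yupivusga] → [yubivusga]
3 Regressive Voicing Assimilation: [yubivusga] → [yubivuzga]
4 Medial Vowel Deletion: [yubivuzga] → [ybivzga]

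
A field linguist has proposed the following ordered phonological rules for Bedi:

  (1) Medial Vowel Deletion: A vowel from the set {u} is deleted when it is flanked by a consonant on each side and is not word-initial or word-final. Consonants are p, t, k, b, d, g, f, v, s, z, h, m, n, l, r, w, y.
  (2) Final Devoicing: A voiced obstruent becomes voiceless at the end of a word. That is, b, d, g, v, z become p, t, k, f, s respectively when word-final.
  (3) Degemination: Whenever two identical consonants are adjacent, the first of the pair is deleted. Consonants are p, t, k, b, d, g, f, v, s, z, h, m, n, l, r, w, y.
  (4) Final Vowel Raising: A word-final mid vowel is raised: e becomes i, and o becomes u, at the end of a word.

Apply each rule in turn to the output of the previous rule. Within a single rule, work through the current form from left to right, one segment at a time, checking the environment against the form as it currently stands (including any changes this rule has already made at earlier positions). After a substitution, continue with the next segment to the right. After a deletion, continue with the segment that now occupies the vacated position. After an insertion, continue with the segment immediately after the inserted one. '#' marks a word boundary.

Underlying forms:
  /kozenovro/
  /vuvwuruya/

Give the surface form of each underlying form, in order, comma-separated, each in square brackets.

[kozenovru], [vwrya]

/kozenovro/:
  (1) Medial Vowel Deletion: no change — [kozenovro]
  (2) Final Devoicing: no change — [kozenovro]
  (3) Degemination: no change — [kozenovro]
  (4) Final Vowel Raising: [kozenovro] → [kozenovru]
/vuvwuruya/:
  (1) Medial Vowel Deletion: [vuvwuruya] → [vvwrya]
  (2) Final Devoicing: no change — [vvwrya]
  (3) Degemination: [vvwrya] → [vwrya]
  (4) Final Vowel Raising: no change — [vwrya]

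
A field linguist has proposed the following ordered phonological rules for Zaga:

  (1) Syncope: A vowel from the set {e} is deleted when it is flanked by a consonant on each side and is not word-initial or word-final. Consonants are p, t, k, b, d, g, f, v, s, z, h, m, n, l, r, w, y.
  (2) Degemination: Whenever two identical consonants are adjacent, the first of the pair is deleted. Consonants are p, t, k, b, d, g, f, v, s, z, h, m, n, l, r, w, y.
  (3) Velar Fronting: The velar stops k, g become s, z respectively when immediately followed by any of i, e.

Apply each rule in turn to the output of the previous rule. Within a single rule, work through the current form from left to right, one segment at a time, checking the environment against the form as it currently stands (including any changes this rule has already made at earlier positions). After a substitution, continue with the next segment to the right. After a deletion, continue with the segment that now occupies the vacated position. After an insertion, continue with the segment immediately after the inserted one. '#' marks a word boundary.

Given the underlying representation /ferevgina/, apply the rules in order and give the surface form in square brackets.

(1) Syncope: [ferevgina] → [frvgina]
(2) Degemination: no change — [frvgina]
(3) Velar Fronting: [frvgina] → [frvzina]

[frvzina]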